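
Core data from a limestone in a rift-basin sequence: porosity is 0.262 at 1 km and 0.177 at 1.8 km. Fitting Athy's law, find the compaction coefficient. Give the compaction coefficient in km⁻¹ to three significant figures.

0.490 km⁻¹

Athy: n(z) = n₀ e^(−cz) ⇒ n₁/n₂ = e^{c(z₂−z₁)} ⇒ c = ln(n₁/n₂)/(z₂−z₁)
c = ln(0.262/0.177) / (1.8 − 1) = ln(1.48) / 0.8 = 0.3922 / 0.8 = 0.4902 km⁻¹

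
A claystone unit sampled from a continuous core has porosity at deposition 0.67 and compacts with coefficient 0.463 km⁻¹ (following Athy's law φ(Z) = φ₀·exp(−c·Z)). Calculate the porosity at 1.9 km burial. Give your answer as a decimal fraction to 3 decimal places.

φ = φ₀·exp(−c·Z) = 0.67 × exp(−0.463 × 1.9) = 0.67 × exp(−0.8797)
  = 0.67 × 0.4149 = 0.2780

0.278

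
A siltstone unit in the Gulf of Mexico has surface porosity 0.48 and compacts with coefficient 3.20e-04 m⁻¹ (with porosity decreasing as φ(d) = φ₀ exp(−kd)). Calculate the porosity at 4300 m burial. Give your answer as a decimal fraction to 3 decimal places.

0.121

Working in km (1 km = 1000 m; k in km⁻¹ = k in m⁻¹ × 1000):
φ = φ₀·exp(−k·d) = 0.48 × exp(−0.32 × 4.3) = 0.48 × exp(−1.376)
  = 0.48 × 0.2526 = 0.1212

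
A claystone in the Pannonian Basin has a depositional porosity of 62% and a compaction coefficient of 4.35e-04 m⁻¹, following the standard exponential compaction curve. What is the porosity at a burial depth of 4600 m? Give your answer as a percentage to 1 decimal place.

8.4%

Working in km (1 km = 1000 m; β in km⁻¹ = β in m⁻¹ × 1000):
n = n₀·exp(−β·d) = 0.62 × exp(−0.435 × 4.6) = 0.62 × exp(−2.001)
  = 0.62 × 0.1352 = 0.0838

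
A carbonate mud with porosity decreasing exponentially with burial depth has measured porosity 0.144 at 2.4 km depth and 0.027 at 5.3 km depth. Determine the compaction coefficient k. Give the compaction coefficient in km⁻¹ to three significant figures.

0.577 km⁻¹

Athy: phi(d) = phi₀ e^(−kd) ⇒ phi₁/phi₂ = e^{k(d₂−d₁)} ⇒ k = ln(phi₁/phi₂)/(d₂−d₁)
k = ln(0.144/0.027) / (5.3 − 2.4) = ln(5.333) / 2.9 = 1.6740 / 2.9 = 0.5772 km⁻¹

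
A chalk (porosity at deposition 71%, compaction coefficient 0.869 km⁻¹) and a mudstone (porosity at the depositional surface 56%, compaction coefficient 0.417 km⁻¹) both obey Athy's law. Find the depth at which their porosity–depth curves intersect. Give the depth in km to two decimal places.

Set n₀ₐ e^(−kₐd) = n₀ᵦ e^(−kᵦd) ⇒ ln(n₀ₐ/n₀ᵦ) = (kₐ − kᵦ)·d
d = ln(0.71/0.56) / (0.869 − 0.417) = 0.2373 / 0.452 = 0.525 km

0.53 km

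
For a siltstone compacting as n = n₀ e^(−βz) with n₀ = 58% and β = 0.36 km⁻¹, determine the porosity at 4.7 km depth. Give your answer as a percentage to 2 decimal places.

n = n₀·exp(−β·z) = 0.58 × exp(−0.36 × 4.7) = 0.58 × exp(−1.692)
  = 0.58 × 0.1842 = 0.1068

10.68%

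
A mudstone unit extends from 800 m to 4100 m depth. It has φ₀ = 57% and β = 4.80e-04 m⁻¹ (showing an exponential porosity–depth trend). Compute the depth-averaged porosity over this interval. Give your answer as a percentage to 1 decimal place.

19.5%

Working in km (1 km = 1000 m; β in km⁻¹ = β in m⁻¹ × 1000):
⟨φ⟩ = (1/(z₂−z₁)) ∫ φ₀ e^(−βz) dz = φ₀·(e^(−β·z₁) − e^(−β·z₂)) / (β·(z₂−z₁))
e^(−0.48×0.8) = 0.6811; e^(−0.48×4.1) = 0.1397
⟨φ⟩ = 0.57 × (0.6811 − 0.1397) / (0.48 × 3.3) = 0.57 × 0.3418 = 0.1948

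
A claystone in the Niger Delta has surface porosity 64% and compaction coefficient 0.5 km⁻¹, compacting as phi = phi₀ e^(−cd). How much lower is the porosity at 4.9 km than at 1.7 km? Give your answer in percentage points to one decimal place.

phi(1.7) = 0.64·e^(−0.5×1.7) = 0.2735
phi(4.9) = 0.64·e^(−0.5×4.9) = 0.0552
Δphi = 0.2735 − 0.0552 = 0.2183

21.8 percentage points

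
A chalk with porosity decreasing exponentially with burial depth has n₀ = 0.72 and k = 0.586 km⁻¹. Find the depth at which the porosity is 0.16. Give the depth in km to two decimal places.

Invert Athy's law: d = ln(n₀/n) / k
d = ln(0.72/0.16) / 0.586 = ln(4.5) / 0.586 = 1.5041 / 0.586 = 2.567 km

2.57 km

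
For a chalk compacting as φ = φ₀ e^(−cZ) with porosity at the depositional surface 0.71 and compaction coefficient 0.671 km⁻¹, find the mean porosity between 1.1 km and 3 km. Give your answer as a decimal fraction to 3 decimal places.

⟨φ⟩ = (1/(Z₂−Z₁)) ∫ φ₀ e^(−cZ) dZ = φ₀·(e^(−c·Z₁) − e^(−c·Z₂)) / (c·(Z₂−Z₁))
e^(−0.671×1.1) = 0.4780; e^(−0.671×3) = 0.1336
⟨φ⟩ = 0.71 × (0.4780 − 0.1336) / (0.671 × 1.9) = 0.71 × 0.2702 = 0.1918

0.192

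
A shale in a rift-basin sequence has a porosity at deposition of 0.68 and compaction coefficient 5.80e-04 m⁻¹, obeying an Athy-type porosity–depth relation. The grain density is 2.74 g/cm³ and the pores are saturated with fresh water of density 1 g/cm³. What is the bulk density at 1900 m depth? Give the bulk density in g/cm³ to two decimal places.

Working in km (1 km = 1000 m; β in km⁻¹ = β in m⁻¹ × 1000):
Porosity at depth: φ = 0.68·exp(−0.58×1.9) = 0.68×0.3322 = 0.2259
Bulk density: ρ_b = (1−φ)ρ_g + φ·ρ_f = 0.7741×2.74 + 0.2259×1
       = 2.121 + 0.226 = 2.347 g/cm³

2.35 g/cm³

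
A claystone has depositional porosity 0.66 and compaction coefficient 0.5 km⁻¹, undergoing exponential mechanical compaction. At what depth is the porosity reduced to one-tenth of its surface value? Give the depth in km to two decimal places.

phi/phi₀ = 1/10 ⇒ exp(−c·z) = 1/10 ⇒ z = ln(10) / c
z = 2.3026 / 0.5 = 4.605 km

4.61 km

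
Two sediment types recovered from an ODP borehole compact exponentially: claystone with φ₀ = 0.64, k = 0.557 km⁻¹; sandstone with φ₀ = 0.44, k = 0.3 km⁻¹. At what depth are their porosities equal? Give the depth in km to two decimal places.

1.46 km

Set φ₀ₐ e^(−kₐZ) = φ₀ᵦ e^(−kᵦZ) ⇒ ln(φ₀ₐ/φ₀ᵦ) = (kₐ − kᵦ)·Z
Z = ln(0.64/0.44) / (0.557 − 0.3) = 0.3747 / 0.257 = 1.458 km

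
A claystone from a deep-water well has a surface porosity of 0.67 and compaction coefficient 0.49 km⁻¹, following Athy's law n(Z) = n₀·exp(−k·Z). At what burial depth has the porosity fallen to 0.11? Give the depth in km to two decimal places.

3.69 km

Invert Athy's law: Z = ln(n₀/n) / k
Z = ln(0.67/0.11) / 0.49 = ln(6.091) / 0.49 = 1.8068 / 0.49 = 3.687 km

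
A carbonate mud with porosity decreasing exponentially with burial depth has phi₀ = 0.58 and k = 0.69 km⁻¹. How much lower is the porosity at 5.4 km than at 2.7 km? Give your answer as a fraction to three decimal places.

phi(2.7) = 0.58·e^(−0.69×2.7) = 0.0900
phi(5.4) = 0.58·e^(−0.69×5.4) = 0.0140
Δphi = 0.0900 − 0.0140 = 0.0760

0.076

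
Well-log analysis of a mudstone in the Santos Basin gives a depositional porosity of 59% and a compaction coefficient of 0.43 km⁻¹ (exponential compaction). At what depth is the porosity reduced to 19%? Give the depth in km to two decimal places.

2.64 km

Invert Athy's law: d = ln(φ₀/φ) / c
d = ln(0.59/0.19) / 0.43 = ln(3.105) / 0.43 = 1.1331 / 0.43 = 2.635 km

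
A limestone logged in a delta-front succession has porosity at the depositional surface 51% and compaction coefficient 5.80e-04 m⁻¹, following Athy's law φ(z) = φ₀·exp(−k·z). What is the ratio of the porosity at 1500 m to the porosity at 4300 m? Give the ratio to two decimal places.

Working in km (1 km = 1000 m; k in km⁻¹ = k in m⁻¹ × 1000):
φ(z₁)/φ(z₂) = e^(−k·z₁)/e^(−k·z₂) = e^{k(z₂−z₁)}
= exp(0.58 × 2.8) = exp(1.624) = 5.0733

5.07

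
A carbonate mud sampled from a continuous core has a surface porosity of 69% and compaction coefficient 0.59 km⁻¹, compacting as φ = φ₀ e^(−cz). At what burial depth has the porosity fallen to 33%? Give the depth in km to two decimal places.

1.25 km

Invert Athy's law: z = ln(φ₀/φ) / c
z = ln(0.69/0.33) / 0.59 = ln(2.091) / 0.59 = 0.7376 / 0.59 = 1.250 km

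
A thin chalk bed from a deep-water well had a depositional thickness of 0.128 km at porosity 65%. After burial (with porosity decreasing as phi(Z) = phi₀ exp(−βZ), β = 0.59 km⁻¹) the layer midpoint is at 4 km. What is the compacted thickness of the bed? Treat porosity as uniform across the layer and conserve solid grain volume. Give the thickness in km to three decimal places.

Porosity at 4 km: phi = 0.65·exp(−0.59×4) = 0.0614
Solid-volume conservation: h(1−phi) = h₀(1−phi₀) ⇒ h = h₀·(1−phi₀)/(1−phi)
h = 0.128 × (1 − 0.65)/(1 − 0.0614) = 0.128 × 0.3729 = 0.0477 km

0.048 km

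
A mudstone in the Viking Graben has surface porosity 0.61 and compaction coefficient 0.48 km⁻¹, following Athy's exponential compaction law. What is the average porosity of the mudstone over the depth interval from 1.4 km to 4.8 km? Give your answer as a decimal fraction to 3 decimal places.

⟨phi⟩ = (1/(d₂−d₁)) ∫ phi₀ e^(−cd) dd = phi₀·(e^(−c·d₁) − e^(−c·d₂)) / (c·(d₂−d₁))
e^(−0.48×1.4) = 0.5107; e^(−0.48×4.8) = 0.0999
⟨phi⟩ = 0.61 × (0.5107 − 0.0999) / (0.48 × 3.4) = 0.61 × 0.2517 = 0.1536

0.154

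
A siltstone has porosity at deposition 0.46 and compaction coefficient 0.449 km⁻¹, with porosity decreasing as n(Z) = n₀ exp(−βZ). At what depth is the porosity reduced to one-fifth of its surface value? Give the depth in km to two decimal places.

3.58 km

n/n₀ = 1/5 ⇒ exp(−β·Z) = 1/5 ⇒ Z = ln(5) / β
Z = 1.6094 / 0.449 = 3.584 km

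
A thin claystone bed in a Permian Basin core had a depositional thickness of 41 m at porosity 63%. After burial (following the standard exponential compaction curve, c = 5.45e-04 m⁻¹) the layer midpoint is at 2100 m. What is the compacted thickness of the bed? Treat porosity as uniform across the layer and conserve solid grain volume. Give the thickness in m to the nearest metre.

19 m

Working in km (1 km = 1000 m; c in km⁻¹ = c in m⁻¹ × 1000):
Porosity at 2.1 km: n = 0.63·exp(−0.545×2.1) = 0.2006
Solid-volume conservation: h(1−n) = h₀(1−n₀) ⇒ h = h₀·(1−n₀)/(1−n)
h = 0.041 × (1 − 0.63)/(1 − 0.2006) = 0.041 × 0.4628 = 0.0190 km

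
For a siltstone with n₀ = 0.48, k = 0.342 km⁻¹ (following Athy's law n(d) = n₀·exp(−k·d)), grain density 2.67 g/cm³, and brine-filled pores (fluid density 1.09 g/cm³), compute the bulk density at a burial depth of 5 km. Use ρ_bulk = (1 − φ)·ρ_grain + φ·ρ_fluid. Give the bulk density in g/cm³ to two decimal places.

2.53 g/cm³

Porosity at depth: n = 0.48·exp(−0.342×5) = 0.48×0.1809 = 0.0868
Bulk density: ρ_b = (1−n)ρ_g + n·ρ_f = 0.9132×2.67 + 0.0868×1.09
       = 2.438 + 0.095 = 2.533 g/cm³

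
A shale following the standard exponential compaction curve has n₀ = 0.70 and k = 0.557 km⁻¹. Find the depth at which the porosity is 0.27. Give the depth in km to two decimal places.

1.71 km

Invert Athy's law: z = ln(n₀/n) / k
z = ln(0.7/0.27) / 0.557 = ln(2.593) / 0.557 = 0.9527 / 0.557 = 1.710 km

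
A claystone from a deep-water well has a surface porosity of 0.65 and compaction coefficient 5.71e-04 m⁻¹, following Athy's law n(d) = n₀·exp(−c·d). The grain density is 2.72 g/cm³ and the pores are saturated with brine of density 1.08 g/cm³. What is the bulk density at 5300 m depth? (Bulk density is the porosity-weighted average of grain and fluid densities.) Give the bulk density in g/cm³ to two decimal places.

2.67 g/cm³

Working in km (1 km = 1000 m; c in km⁻¹ = c in m⁻¹ × 1000):
Porosity at depth: n = 0.65·exp(−0.571×5.3) = 0.65×0.0485 = 0.0315
Bulk density: ρ_b = (1−n)ρ_g + n·ρ_f = 0.9685×2.72 + 0.0315×1.08
       = 2.634 + 0.034 = 2.668 g/cm³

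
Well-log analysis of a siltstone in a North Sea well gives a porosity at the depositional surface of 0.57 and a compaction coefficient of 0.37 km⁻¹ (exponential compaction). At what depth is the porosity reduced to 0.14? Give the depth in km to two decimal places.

Invert Athy's law: d = ln(φ₀/φ) / β
d = ln(0.57/0.14) / 0.37 = ln(4.071) / 0.37 = 1.4040 / 0.37 = 3.795 km

3.79 km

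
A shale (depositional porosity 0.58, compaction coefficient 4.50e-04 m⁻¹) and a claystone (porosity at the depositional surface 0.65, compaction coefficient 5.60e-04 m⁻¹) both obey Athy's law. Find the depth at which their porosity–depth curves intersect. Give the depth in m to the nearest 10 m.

1040 m

Working in km (1 km = 1000 m; β in km⁻¹ = β in m⁻¹ × 1000):
Set n₀ₐ e^(−βₐd) = n₀ᵦ e^(−βᵦd) ⇒ ln(n₀ₐ/n₀ᵦ) = (βₐ − βᵦ)·d
d = ln(0.58/0.65) / (0.45 − 0.56) = -0.1139 / -0.11 = 1.036 km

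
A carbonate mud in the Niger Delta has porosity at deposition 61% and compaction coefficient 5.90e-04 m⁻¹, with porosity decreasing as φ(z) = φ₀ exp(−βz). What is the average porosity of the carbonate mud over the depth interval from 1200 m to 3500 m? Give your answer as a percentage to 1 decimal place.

Working in km (1 km = 1000 m; β in km⁻¹ = β in m⁻¹ × 1000):
⟨φ⟩ = (1/(z₂−z₁)) ∫ φ₀ e^(−βz) dz = φ₀·(e^(−β·z₁) − e^(−β·z₂)) / (β·(z₂−z₁))
e^(−0.59×1.2) = 0.4926; e^(−0.59×3.5) = 0.1268
⟨φ⟩ = 0.61 × (0.4926 − 0.1268) / (0.59 × 2.3) = 0.61 × 0.2696 = 0.1644

16.4%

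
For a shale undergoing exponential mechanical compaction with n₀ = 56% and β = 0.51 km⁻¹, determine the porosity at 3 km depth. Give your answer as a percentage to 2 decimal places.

12.13%

n = n₀·exp(−β·z) = 0.56 × exp(−0.51 × 3) = 0.56 × exp(−1.53)
  = 0.56 × 0.2165 = 0.1213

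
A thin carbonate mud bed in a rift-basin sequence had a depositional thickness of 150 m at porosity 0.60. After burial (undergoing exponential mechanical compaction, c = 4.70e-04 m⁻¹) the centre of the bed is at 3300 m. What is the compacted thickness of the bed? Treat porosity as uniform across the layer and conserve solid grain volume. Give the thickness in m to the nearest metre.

69 m

Working in km (1 km = 1000 m; c in km⁻¹ = c in m⁻¹ × 1000):
Porosity at 3.3 km: phi = 0.6·exp(−0.47×3.3) = 0.1272
Solid-volume conservation: h(1−phi) = h₀(1−phi₀) ⇒ h = h₀·(1−phi₀)/(1−phi)
h = 0.15 × (1 − 0.6)/(1 − 0.1272) = 0.15 × 0.4583 = 0.0687 km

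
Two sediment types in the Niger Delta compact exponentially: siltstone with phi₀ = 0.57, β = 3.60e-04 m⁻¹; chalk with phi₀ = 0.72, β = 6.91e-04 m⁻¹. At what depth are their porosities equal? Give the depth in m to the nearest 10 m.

710 m

Working in km (1 km = 1000 m; β in km⁻¹ = β in m⁻¹ × 1000):
Set phi₀ₐ e^(−βₐd) = phi₀ᵦ e^(−βᵦd) ⇒ ln(phi₀ₐ/phi₀ᵦ) = (βₐ − βᵦ)·d
d = ln(0.57/0.72) / (0.36 − 0.691) = -0.2336 / -0.331 = 0.706 km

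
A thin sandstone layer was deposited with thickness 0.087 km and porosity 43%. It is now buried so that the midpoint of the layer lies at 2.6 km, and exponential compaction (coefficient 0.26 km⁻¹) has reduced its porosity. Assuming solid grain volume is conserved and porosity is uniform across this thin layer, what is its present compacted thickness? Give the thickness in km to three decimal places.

0.063 km

Porosity at 2.6 km: phi = 0.43·exp(−0.26×2.6) = 0.2187
Solid-volume conservation: h(1−phi) = h₀(1−phi₀) ⇒ h = h₀·(1−phi₀)/(1−phi)
h = 0.087 × (1 − 0.43)/(1 − 0.2187) = 0.087 × 0.7296 = 0.0635 km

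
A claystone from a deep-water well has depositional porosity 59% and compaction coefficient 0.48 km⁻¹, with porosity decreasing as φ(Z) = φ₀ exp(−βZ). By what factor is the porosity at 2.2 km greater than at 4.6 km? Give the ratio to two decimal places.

3.16

φ(Z₁)/φ(Z₂) = e^(−β·Z₁)/e^(−β·Z₂) = e^{β(Z₂−Z₁)}
= exp(0.48 × 2.4) = exp(1.152) = 3.1645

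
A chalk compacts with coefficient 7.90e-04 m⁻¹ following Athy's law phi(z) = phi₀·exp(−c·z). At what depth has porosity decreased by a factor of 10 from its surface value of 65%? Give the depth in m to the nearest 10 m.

2910 m

Working in km (1 km = 1000 m; c in km⁻¹ = c in m⁻¹ × 1000):
phi/phi₀ = 1/10 ⇒ exp(−c·z) = 1/10 ⇒ z = ln(10) / c
z = 2.3026 / 0.79 = 2.915 km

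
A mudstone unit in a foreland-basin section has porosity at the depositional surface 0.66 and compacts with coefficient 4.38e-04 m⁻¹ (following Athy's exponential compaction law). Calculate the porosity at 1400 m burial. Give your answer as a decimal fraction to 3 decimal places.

0.357

Working in km (1 km = 1000 m; k in km⁻¹ = k in m⁻¹ × 1000):
phi = phi₀·exp(−k·z) = 0.66 × exp(−0.438 × 1.4) = 0.66 × exp(−0.6132)
  = 0.66 × 0.5416 = 0.3575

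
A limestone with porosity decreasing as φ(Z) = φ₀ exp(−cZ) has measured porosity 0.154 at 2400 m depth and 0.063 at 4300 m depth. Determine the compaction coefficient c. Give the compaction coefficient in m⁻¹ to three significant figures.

0.000470 m⁻¹

Working in km (1 km = 1000 m; c in km⁻¹ = c in m⁻¹ × 1000):
Athy: φ(Z) = φ₀ e^(−cZ) ⇒ φ₁/φ₂ = e^{c(Z₂−Z₁)} ⇒ c = ln(φ₁/φ₂)/(Z₂−Z₁)
c = ln(0.154/0.063) / (4.3 − 2.4) = ln(2.444) / 1.9 = 0.8938 / 1.9 = 0.4704 km⁻¹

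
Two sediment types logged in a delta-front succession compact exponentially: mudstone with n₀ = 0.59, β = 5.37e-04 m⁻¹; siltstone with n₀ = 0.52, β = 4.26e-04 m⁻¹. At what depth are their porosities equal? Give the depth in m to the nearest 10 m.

1140 m

Working in km (1 km = 1000 m; β in km⁻¹ = β in m⁻¹ × 1000):
Set n₀ₐ e^(−βₐd) = n₀ᵦ e^(−βᵦd) ⇒ ln(n₀ₐ/n₀ᵦ) = (βₐ − βᵦ)·d
d = ln(0.59/0.52) / (0.537 − 0.426) = 0.1263 / 0.111 = 1.138 km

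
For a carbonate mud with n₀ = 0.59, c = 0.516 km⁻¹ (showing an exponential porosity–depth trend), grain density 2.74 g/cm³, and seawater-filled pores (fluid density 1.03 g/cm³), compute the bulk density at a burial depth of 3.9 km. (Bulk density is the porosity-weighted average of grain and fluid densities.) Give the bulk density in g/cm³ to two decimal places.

2.61 g/cm³

Porosity at depth: n = 0.59·exp(−0.516×3.9) = 0.59×0.1337 = 0.0789
Bulk density: ρ_b = (1−n)ρ_g + n·ρ_f = 0.9211×2.74 + 0.0789×1.03
       = 2.524 + 0.081 = 2.605 g/cm³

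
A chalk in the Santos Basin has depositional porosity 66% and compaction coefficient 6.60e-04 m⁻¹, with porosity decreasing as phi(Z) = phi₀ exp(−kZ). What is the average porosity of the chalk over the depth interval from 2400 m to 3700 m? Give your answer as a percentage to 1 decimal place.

9.1%

Working in km (1 km = 1000 m; k in km⁻¹ = k in m⁻¹ × 1000):
⟨phi⟩ = (1/(Z₂−Z₁)) ∫ phi₀ e^(−kZ) dZ = phi₀·(e^(−k·Z₁) − e^(−k·Z₂)) / (k·(Z₂−Z₁))
e^(−0.66×2.4) = 0.2052; e^(−0.66×3.7) = 0.0870
⟨phi⟩ = 0.66 × (0.2052 − 0.0870) / (0.66 × 1.3) = 0.66 × 0.1377 = 0.0909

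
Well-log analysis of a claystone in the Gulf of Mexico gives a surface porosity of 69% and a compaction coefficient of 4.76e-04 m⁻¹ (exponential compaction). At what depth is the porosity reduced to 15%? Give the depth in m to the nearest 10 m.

Working in km (1 km = 1000 m; c in km⁻¹ = c in m⁻¹ × 1000):
Invert Athy's law: Z = ln(φ₀/φ) / c
Z = ln(0.69/0.15) / 0.476 = ln(4.6) / 0.476 = 1.5261 / 0.476 = 3.206 km

3210 m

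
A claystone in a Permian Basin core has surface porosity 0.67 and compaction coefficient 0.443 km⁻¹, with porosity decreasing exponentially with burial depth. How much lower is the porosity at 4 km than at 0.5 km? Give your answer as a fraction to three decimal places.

0.423

n(0.5) = 0.67·e^(−0.443×0.5) = 0.5369
n(4) = 0.67·e^(−0.443×4) = 0.1139
Δn = 0.5369 − 0.1139 = 0.4230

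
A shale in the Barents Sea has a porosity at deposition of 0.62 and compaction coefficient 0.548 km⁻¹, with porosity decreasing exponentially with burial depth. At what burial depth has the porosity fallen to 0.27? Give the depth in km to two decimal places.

1.52 km

Invert Athy's law: d = ln(n₀/n) / c
d = ln(0.62/0.27) / 0.548 = ln(2.296) / 0.548 = 0.8313 / 0.548 = 1.517 km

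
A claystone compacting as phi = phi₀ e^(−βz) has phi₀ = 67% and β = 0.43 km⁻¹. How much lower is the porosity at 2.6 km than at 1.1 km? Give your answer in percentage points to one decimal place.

phi(1.1) = 0.67·e^(−0.43×1.1) = 0.4175
phi(2.6) = 0.67·e^(−0.43×2.6) = 0.2190
Δphi = 0.4175 − 0.2190 = 0.1985

19.8 percentage points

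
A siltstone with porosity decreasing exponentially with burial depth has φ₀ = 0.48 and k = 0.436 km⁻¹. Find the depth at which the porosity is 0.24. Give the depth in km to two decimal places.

1.59 km

Invert Athy's law: z = ln(φ₀/φ) / k
z = ln(0.48/0.24) / 0.436 = ln(2) / 0.436 = 0.6931 / 0.436 = 1.590 km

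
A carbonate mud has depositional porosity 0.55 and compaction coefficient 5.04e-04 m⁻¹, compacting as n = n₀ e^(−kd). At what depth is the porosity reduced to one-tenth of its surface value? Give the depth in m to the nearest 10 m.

Working in km (1 km = 1000 m; k in km⁻¹ = k in m⁻¹ × 1000):
n/n₀ = 1/10 ⇒ exp(−k·d) = 1/10 ⇒ d = ln(10) / k
d = 2.3026 / 0.504 = 4.569 km

4570 m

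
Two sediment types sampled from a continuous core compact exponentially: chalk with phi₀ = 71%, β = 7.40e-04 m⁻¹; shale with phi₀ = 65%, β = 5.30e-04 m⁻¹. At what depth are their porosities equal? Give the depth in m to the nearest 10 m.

420 m

Working in km (1 km = 1000 m; β in km⁻¹ = β in m⁻¹ × 1000):
Set phi₀ₐ e^(−βₐd) = phi₀ᵦ e^(−βᵦd) ⇒ ln(phi₀ₐ/phi₀ᵦ) = (βₐ − βᵦ)·d
d = ln(0.71/0.65) / (0.74 − 0.53) = 0.0883 / 0.21 = 0.420 km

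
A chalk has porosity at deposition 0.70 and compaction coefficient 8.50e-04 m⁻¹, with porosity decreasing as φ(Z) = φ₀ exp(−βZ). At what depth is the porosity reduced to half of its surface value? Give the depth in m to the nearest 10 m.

Working in km (1 km = 1000 m; β in km⁻¹ = β in m⁻¹ × 1000):
φ/φ₀ = 1/2 ⇒ exp(−β·Z) = 1/2 ⇒ Z = ln(2) / β
Z = 0.6931 / 0.85 = 0.815 km

820 m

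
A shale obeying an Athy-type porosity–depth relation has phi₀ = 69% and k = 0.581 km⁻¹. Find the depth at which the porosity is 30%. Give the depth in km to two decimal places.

Invert Athy's law: Z = ln(phi₀/phi) / k
Z = ln(0.69/0.3) / 0.581 = ln(2.3) / 0.581 = 0.8329 / 0.581 = 1.434 km

1.43 km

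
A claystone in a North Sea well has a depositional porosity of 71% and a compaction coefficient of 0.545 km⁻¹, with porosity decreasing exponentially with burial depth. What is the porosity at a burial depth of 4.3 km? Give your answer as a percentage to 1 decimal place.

6.8%

phi = phi₀·exp(−c·Z) = 0.71 × exp(−0.545 × 4.3) = 0.71 × exp(−2.344)
  = 0.71 × 0.0960 = 0.0682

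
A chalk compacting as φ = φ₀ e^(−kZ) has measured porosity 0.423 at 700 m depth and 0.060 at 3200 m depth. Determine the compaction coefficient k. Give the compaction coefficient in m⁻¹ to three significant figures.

Working in km (1 km = 1000 m; k in km⁻¹ = k in m⁻¹ × 1000):
Athy: φ(Z) = φ₀ e^(−kZ) ⇒ φ₁/φ₂ = e^{k(Z₂−Z₁)} ⇒ k = ln(φ₁/φ₂)/(Z₂−Z₁)
k = ln(0.423/0.06) / (3.2 − 0.7) = ln(7.05) / 2.5 = 1.9530 / 2.5 = 0.7812 km⁻¹

0.000781 m⁻¹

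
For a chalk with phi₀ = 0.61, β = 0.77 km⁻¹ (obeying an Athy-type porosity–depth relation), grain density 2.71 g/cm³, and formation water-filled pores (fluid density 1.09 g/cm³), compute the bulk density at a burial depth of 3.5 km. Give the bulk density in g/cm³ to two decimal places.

2.64 g/cm³

Porosity at depth: phi = 0.61·exp(−0.77×3.5) = 0.61×0.0675 = 0.0412
Bulk density: ρ_b = (1−phi)ρ_g + phi·ρ_f = 0.9588×2.71 + 0.0412×1.09
       = 2.598 + 0.045 = 2.643 g/cm³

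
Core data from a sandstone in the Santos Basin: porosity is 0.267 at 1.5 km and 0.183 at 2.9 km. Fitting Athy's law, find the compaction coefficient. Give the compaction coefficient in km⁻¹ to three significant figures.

0.270 km⁻¹

Athy: φ(Z) = φ₀ e^(−cZ) ⇒ φ₁/φ₂ = e^{c(Z₂−Z₁)} ⇒ c = ln(φ₁/φ₂)/(Z₂−Z₁)
c = ln(0.267/0.183) / (2.9 − 1.5) = ln(1.459) / 1.4 = 0.3778 / 1.4 = 0.2698 km⁻¹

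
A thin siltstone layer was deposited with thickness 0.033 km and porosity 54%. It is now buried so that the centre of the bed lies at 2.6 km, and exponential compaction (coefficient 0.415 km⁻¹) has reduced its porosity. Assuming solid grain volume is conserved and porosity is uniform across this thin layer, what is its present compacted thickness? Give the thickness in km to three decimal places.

Porosity at 2.6 km: φ = 0.54·exp(−0.415×2.6) = 0.1836
Solid-volume conservation: h(1−φ) = h₀(1−φ₀) ⇒ h = h₀·(1−φ₀)/(1−φ)
h = 0.033 × (1 − 0.54)/(1 − 0.1836) = 0.033 × 0.5634 = 0.0186 km

0.019 km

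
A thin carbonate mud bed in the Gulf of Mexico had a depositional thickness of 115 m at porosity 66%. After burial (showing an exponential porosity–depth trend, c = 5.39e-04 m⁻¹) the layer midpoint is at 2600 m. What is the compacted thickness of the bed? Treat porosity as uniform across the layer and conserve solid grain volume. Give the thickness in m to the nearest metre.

47 m

Working in km (1 km = 1000 m; c in km⁻¹ = c in m⁻¹ × 1000):
Porosity at 2.6 km: phi = 0.66·exp(−0.539×2.6) = 0.1625
Solid-volume conservation: h(1−phi) = h₀(1−phi₀) ⇒ h = h₀·(1−phi₀)/(1−phi)
h = 0.115 × (1 − 0.66)/(1 − 0.1625) = 0.115 × 0.4060 = 0.0467 km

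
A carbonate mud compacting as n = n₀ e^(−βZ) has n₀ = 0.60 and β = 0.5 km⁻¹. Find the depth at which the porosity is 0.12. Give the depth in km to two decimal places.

3.22 km

Invert Athy's law: Z = ln(n₀/n) / β
Z = ln(0.6/0.12) / 0.5 = ln(5) / 0.5 = 1.6094 / 0.5 = 3.219 km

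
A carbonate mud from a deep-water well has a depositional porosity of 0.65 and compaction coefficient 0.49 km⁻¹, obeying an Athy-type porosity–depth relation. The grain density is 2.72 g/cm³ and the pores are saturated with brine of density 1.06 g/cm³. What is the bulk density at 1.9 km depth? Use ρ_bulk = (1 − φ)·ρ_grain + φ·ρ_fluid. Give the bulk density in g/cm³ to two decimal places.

Porosity at depth: phi = 0.65·exp(−0.49×1.9) = 0.65×0.3942 = 0.2562
Bulk density: ρ_b = (1−phi)ρ_g + phi·ρ_f = 0.7438×2.72 + 0.2562×1.06
       = 2.023 + 0.272 = 2.295 g/cm³

2.29 g/cm³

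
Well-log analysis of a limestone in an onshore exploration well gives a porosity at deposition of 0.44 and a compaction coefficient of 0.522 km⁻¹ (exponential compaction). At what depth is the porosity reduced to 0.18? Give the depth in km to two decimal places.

Invert Athy's law: d = ln(φ₀/φ) / k
d = ln(0.44/0.18) / 0.522 = ln(2.444) / 0.522 = 0.8938 / 0.522 = 1.712 km

1.71 km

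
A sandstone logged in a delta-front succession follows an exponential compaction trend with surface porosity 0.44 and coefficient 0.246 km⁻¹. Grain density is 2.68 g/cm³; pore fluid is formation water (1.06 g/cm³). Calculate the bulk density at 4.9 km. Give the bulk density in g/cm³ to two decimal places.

Porosity at depth: phi = 0.44·exp(−0.246×4.9) = 0.44×0.2996 = 0.1318
Bulk density: ρ_b = (1−phi)ρ_g + phi·ρ_f = 0.8682×2.68 + 0.1318×1.06
       = 2.327 + 0.140 = 2.466 g/cm³

2.47 g/cm³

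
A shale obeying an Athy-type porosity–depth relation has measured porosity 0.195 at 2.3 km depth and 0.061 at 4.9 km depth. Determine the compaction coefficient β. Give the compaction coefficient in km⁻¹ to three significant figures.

0.447 km⁻¹

Athy: n(Z) = n₀ e^(−βZ) ⇒ n₁/n₂ = e^{β(Z₂−Z₁)} ⇒ β = ln(n₁/n₂)/(Z₂−Z₁)
β = ln(0.195/0.061) / (4.9 − 2.3) = ln(3.197) / 2.6 = 1.1621 / 2.6 = 0.447 km⁻¹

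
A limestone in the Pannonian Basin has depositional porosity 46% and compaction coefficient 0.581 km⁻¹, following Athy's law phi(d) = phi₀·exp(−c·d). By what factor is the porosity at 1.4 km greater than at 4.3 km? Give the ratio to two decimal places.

phi(d₁)/phi(d₂) = e^(−c·d₁)/e^(−c·d₂) = e^{c(d₂−d₁)}
= exp(0.581 × 2.9) = exp(1.685) = 5.3919

5.39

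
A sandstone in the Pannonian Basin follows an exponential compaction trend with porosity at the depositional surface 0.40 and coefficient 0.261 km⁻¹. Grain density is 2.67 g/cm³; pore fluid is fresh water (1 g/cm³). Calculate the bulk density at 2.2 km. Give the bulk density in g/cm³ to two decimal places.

2.29 g/cm³

Porosity at depth: φ = 0.4·exp(−0.261×2.2) = 0.4×0.5632 = 0.2253
Bulk density: ρ_b = (1−φ)ρ_g + φ·ρ_f = 0.7747×2.67 + 0.2253×1
       = 2.069 + 0.225 = 2.294 g/cm³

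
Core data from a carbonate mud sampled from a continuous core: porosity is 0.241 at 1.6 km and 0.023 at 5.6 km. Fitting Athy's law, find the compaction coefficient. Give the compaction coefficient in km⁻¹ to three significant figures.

0.587 km⁻¹

Athy: φ(Z) = φ₀ e^(−kZ) ⇒ φ₁/φ₂ = e^{k(Z₂−Z₁)} ⇒ k = ln(φ₁/φ₂)/(Z₂−Z₁)
k = ln(0.241/0.023) / (5.6 − 1.6) = ln(10.48) / 4 = 2.3493 / 4 = 0.5873 km⁻¹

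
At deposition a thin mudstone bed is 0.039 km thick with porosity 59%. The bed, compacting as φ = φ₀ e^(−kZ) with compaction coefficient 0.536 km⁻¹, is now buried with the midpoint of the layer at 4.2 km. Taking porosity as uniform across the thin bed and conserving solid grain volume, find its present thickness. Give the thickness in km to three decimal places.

Porosity at 4.2 km: φ = 0.59·exp(−0.536×4.2) = 0.0621
Solid-volume conservation: h(1−φ) = h₀(1−φ₀) ⇒ h = h₀·(1−φ₀)/(1−φ)
h = 0.039 × (1 − 0.59)/(1 − 0.0621) = 0.039 × 0.4372 = 0.0170 km

0.017 km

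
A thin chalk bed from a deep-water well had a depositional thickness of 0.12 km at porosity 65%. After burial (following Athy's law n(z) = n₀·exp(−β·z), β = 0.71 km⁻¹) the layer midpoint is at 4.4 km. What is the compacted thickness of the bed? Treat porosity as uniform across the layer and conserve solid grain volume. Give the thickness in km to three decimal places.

Porosity at 4.4 km: n = 0.65·exp(−0.71×4.4) = 0.0286
Solid-volume conservation: h(1−n) = h₀(1−n₀) ⇒ h = h₀·(1−n₀)/(1−n)
h = 0.12 × (1 − 0.65)/(1 − 0.0286) = 0.12 × 0.3603 = 0.0432 km

0.043 km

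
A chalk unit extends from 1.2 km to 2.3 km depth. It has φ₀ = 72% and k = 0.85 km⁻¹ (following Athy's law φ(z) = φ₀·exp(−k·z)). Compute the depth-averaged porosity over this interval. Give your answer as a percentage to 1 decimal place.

⟨φ⟩ = (1/(z₂−z₁)) ∫ φ₀ e^(−kz) dz = φ₀·(e^(−k·z₁) − e^(−k·z₂)) / (k·(z₂−z₁))
e^(−0.85×1.2) = 0.3606; e^(−0.85×2.3) = 0.1416
⟨φ⟩ = 0.72 × (0.3606 − 0.1416) / (0.85 × 1.1) = 0.72 × 0.2343 = 0.1687

16.9%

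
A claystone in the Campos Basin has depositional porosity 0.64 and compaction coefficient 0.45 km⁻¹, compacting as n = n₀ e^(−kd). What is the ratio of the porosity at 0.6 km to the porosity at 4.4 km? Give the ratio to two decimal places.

5.53

n(d₁)/n(d₂) = e^(−k·d₁)/e^(−k·d₂) = e^{k(d₂−d₁)}
= exp(0.45 × 3.8) = exp(1.71) = 5.5290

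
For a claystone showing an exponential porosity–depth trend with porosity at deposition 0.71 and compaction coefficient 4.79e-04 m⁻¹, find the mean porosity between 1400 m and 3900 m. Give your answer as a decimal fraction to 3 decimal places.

0.212

Working in km (1 km = 1000 m; k in km⁻¹ = k in m⁻¹ × 1000):
⟨phi⟩ = (1/(z₂−z₁)) ∫ phi₀ e^(−kz) dz = phi₀·(e^(−k·z₁) − e^(−k·z₂)) / (k·(z₂−z₁))
e^(−0.479×1.4) = 0.5114; e^(−0.479×3.9) = 0.1544
⟨phi⟩ = 0.71 × (0.5114 − 0.1544) / (0.479 × 2.5) = 0.71 × 0.2981 = 0.2117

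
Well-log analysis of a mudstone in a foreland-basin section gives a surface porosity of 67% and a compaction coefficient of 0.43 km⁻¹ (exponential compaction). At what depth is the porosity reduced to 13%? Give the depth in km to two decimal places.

Invert Athy's law: z = ln(phi₀/phi) / c
z = ln(0.67/0.13) / 0.43 = ln(5.154) / 0.43 = 1.6397 / 0.43 = 3.813 km

3.81 km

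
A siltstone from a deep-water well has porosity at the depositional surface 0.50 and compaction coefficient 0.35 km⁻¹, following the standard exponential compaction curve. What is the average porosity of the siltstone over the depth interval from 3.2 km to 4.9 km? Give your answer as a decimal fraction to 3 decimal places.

⟨phi⟩ = (1/(z₂−z₁)) ∫ phi₀ e^(−kz) dz = phi₀·(e^(−k·z₁) − e^(−k·z₂)) / (k·(z₂−z₁))
e^(−0.35×3.2) = 0.3263; e^(−0.35×4.9) = 0.1800
⟨phi⟩ = 0.5 × (0.3263 − 0.1800) / (0.35 × 1.7) = 0.5 × 0.2459 = 0.1230

0.123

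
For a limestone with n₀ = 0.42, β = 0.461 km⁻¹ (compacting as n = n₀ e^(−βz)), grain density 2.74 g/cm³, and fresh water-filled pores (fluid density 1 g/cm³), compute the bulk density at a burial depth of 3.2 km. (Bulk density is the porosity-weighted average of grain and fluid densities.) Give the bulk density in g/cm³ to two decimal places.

2.57 g/cm³

Porosity at depth: n = 0.42·exp(−0.461×3.2) = 0.42×0.2287 = 0.0961
Bulk density: ρ_b = (1−n)ρ_g + n·ρ_f = 0.9039×2.74 + 0.0961×1
       = 2.477 + 0.096 = 2.573 g/cm³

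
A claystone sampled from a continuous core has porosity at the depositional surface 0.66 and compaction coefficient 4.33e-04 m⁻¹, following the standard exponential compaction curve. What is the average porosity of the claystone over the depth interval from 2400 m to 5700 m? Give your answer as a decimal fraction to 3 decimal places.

Working in km (1 km = 1000 m; c in km⁻¹ = c in m⁻¹ × 1000):
⟨φ⟩ = (1/(Z₂−Z₁)) ∫ φ₀ e^(−cZ) dZ = φ₀·(e^(−c·Z₁) − e^(−c·Z₂)) / (c·(Z₂−Z₁))
e^(−0.433×2.4) = 0.3537; e^(−0.433×5.7) = 0.0847
⟨φ⟩ = 0.66 × (0.3537 − 0.0847) / (0.433 × 3.3) = 0.66 × 0.1883 = 0.1242

0.124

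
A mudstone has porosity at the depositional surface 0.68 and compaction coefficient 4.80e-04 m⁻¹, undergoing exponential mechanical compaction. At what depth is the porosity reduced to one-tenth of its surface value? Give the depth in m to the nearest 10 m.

4800 m

Working in km (1 km = 1000 m; k in km⁻¹ = k in m⁻¹ × 1000):
phi/phi₀ = 1/10 ⇒ exp(−k·Z) = 1/10 ⇒ Z = ln(10) / k
Z = 2.3026 / 0.48 = 4.797 km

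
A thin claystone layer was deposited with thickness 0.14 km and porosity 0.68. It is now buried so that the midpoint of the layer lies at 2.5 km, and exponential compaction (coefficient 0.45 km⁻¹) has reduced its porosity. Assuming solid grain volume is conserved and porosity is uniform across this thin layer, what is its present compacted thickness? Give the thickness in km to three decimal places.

Porosity at 2.5 km: phi = 0.68·exp(−0.45×2.5) = 0.2208
Solid-volume conservation: h(1−phi) = h₀(1−phi₀) ⇒ h = h₀·(1−phi₀)/(1−phi)
h = 0.14 × (1 − 0.68)/(1 − 0.2208) = 0.14 × 0.4107 = 0.0575 km

0.057 km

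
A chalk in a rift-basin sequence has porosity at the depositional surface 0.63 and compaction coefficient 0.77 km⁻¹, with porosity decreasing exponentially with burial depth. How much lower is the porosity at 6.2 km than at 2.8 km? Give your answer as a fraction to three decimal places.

0.068

φ(2.8) = 0.63·e^(−0.77×2.8) = 0.0729
φ(6.2) = 0.63·e^(−0.77×6.2) = 0.0053
Δφ = 0.0729 − 0.0053 = 0.0676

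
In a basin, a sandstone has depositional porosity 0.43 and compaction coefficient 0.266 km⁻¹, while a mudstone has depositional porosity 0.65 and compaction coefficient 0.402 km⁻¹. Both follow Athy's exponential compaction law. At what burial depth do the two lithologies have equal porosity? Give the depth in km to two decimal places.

3.04 km

Set phi₀ₐ e^(−cₐz) = phi₀ᵦ e^(−cᵦz) ⇒ ln(phi₀ₐ/phi₀ᵦ) = (cₐ − cᵦ)·z
z = ln(0.43/0.65) / (0.266 − 0.402) = -0.4132 / -0.136 = 3.038 km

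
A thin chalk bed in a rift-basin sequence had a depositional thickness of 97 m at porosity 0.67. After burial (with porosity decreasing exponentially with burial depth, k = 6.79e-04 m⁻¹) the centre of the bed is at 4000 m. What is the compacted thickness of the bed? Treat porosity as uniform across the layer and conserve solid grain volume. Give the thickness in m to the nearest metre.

Working in km (1 km = 1000 m; k in km⁻¹ = k in m⁻¹ × 1000):
Porosity at 4 km: phi = 0.67·exp(−0.679×4) = 0.0443
Solid-volume conservation: h(1−phi) = h₀(1−phi₀) ⇒ h = h₀·(1−phi₀)/(1−phi)
h = 0.097 × (1 − 0.67)/(1 − 0.0443) = 0.097 × 0.3453 = 0.0335 km

33 m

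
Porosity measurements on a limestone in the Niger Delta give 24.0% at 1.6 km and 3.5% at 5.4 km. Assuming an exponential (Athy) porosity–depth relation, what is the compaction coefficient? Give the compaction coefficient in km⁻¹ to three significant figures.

Athy: phi(d) = phi₀ e^(−βd) ⇒ phi₁/phi₂ = e^{β(d₂−d₁)} ⇒ β = ln(phi₁/phi₂)/(d₂−d₁)
β = ln(0.24/0.035) / (5.4 − 1.6) = ln(6.857) / 3.8 = 1.9253 / 3.8 = 0.5067 km⁻¹

0.507 km⁻¹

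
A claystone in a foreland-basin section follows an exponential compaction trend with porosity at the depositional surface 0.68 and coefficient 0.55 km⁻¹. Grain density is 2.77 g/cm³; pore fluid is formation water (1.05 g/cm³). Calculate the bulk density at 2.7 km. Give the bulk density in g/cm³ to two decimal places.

Porosity at depth: phi = 0.68·exp(−0.55×2.7) = 0.68×0.2265 = 0.1540
Bulk density: ρ_b = (1−phi)ρ_g + phi·ρ_f = 0.8460×2.77 + 0.1540×1.05
       = 2.343 + 0.162 = 2.505 g/cm³

2.51 g/cm³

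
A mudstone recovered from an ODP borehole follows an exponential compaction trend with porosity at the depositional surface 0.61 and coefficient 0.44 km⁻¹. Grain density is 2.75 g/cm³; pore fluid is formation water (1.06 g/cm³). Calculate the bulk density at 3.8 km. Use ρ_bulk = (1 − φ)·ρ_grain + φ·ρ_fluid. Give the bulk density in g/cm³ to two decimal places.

Porosity at depth: φ = 0.61·exp(−0.44×3.8) = 0.61×0.1879 = 0.1146
Bulk density: ρ_b = (1−φ)ρ_g + φ·ρ_f = 0.8854×2.75 + 0.1146×1.06
       = 2.435 + 0.121 = 2.556 g/cm³

2.56 g/cm³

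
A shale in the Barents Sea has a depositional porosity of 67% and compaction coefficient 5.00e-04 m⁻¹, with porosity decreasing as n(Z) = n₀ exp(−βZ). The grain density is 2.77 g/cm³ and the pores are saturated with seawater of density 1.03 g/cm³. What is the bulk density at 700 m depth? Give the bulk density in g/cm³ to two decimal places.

1.95 g/cm³

Working in km (1 km = 1000 m; β in km⁻¹ = β in m⁻¹ × 1000):
Porosity at depth: n = 0.67·exp(−0.5×0.7) = 0.67×0.7047 = 0.4721
Bulk density: ρ_b = (1−n)ρ_g + n·ρ_f = 0.5279×2.77 + 0.4721×1.03
       = 1.462 + 0.486 = 1.948 g/cm³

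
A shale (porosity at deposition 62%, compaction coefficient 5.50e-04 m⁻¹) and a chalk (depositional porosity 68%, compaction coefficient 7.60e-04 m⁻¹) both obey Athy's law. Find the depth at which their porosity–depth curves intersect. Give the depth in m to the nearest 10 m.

Working in km (1 km = 1000 m; β in km⁻¹ = β in m⁻¹ × 1000):
Set φ₀ₐ e^(−βₐZ) = φ₀ᵦ e^(−βᵦZ) ⇒ ln(φ₀ₐ/φ₀ᵦ) = (βₐ − βᵦ)·Z
Z = ln(0.62/0.68) / (0.55 − 0.76) = -0.0924 / -0.21 = 0.440 km

440 m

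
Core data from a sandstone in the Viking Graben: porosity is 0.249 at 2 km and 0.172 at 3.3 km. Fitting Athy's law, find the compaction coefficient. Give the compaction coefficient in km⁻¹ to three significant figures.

Athy: n(Z) = n₀ e^(−kZ) ⇒ n₁/n₂ = e^{k(Z₂−Z₁)} ⇒ k = ln(n₁/n₂)/(Z₂−Z₁)
k = ln(0.249/0.172) / (3.3 − 2) = ln(1.448) / 1.3 = 0.3700 / 1.3 = 0.2846 km⁻¹

0.285 km⁻¹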